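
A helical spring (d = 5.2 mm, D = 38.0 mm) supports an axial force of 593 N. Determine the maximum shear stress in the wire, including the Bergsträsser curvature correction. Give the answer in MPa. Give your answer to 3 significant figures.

Spring index C = D/d = 38.0/5.2 = 7.3077
K_B = (4C+2)/(4C−3) = 31.231/26.231 = 1.1906
τ₀ = 8FD/(πd³) = 8·593·38.0/(π·5.2³) = 180272/441.73 = 408.1 MPa
τ_max = K·τ₀ = 1.1906 × 408.1 = 485.89 MPa

486 MPa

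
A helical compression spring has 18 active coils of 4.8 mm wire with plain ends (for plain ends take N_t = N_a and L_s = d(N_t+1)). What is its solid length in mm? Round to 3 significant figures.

plain ends: N_t = N_a = 18
L_s = d·(N_t+1) = 4.8 × 19 = 91.2 mm

91.2 mm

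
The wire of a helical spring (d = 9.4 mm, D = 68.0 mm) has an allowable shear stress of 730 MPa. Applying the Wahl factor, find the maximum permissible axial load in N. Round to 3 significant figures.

2910 N

C = D/d = 68.0/9.4 = 7.2340
K_W = (4C−1)/(4C−4) + 0.615/C = 27.936/24.936 + 0.0850 = 1.2053
τ_max = K·8FD/(πd³) → F_max = τ_allow·πd³/(8DK)
F_max = 730·π·9.4³/(8·68.0·1.2053) = 1.9048e+06/655.7 = 2905.1 N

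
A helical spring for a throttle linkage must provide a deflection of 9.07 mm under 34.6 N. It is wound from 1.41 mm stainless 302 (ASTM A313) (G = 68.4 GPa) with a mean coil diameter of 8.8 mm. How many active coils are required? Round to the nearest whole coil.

13

Required rate k = F/δ = 34.6/9.07 = 3.8148 N/mm
N_a = Gd⁴/(8D³k) = (68.4×10³ × 1.41⁴)/(8 × 8.8³ × 3.8148)
    = 270354 / 20797.3 = 13 → 13 coils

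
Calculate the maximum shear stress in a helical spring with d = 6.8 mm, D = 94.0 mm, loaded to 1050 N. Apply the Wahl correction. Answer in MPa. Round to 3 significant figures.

882 MPa

Spring index C = D/d = 94.0/6.8 = 13.8235
K_W = (4C−1)/(4C−4) + 0.615/C = 54.294/51.294 + 0.0445 = 1.1030
τ₀ = 8FD/(πd³) = 8·1050·94.0/(π·6.8³) = 789600/987.82 = 799.34 MPa
τ_max = K·τ₀ = 1.1030 × 799.34 = 881.65 MPa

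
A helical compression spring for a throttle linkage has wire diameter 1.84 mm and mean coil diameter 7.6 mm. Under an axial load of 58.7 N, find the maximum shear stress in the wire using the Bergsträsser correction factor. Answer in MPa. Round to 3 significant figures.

250 MPa

Spring index C = D/d = 7.6/1.84 = 4.1304
K_B = (4C+2)/(4C−3) = 18.522/13.522 = 1.3698
τ₀ = 8FD/(πd³) = 8·58.7·7.6/(π·1.84³) = 3568.96/19.571 = 182.36 MPa
τ_max = K·τ₀ = 1.3698 × 182.36 = 249.8 MPa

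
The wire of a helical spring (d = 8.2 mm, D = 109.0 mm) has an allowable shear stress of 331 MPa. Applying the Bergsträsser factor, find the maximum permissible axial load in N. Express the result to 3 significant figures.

C = D/d = 109.0/8.2 = 13.2927
K_B = (4C+2)/(4C−3) = 55.171/50.171 = 1.0997
τ_max = K·8FD/(πd³) → F_max = τ_allow·πd³/(8DK)
F_max = 331·π·8.2³/(8·109.0·1.0997) = 5.7335e+05/958.9 = 597.92 N

598 N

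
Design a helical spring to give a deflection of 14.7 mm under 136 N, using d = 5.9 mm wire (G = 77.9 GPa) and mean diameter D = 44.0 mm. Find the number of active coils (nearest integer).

Required rate k = F/δ = 136/14.7 = 9.2517 N/mm
N_a = Gd⁴/(8D³k) = (77.9×10³ × 5.9⁴)/(8 × 44.0³ × 9.2517)
    = 9.43942e+07 / 6.30477e+06 = 14.97 → 15 coils

15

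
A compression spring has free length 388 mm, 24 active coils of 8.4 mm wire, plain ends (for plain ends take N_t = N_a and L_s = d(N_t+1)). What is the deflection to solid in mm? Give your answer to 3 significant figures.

178 mm

N_t = 24; L_s = 8.4·25 = 210 mm
δ_solid = L₀ − L_s = 388 − 210 = 178 mm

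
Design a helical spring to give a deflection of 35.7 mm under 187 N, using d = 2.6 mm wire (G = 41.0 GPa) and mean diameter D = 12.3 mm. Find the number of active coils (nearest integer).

Required rate k = F/δ = 187/35.7 = 5.2381 N/mm
N_a = Gd⁴/(8D³k) = (41.0×10³ × 2.6⁴)/(8 × 12.3³ × 5.2381)
    = 1.8736e+06 / 77979.2 = 24.03 → 24 coils

24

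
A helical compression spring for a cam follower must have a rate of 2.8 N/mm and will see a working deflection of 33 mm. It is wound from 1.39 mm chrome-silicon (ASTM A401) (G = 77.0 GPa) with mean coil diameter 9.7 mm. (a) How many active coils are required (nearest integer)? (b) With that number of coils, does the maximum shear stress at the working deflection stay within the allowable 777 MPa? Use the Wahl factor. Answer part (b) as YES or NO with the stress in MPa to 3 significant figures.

N_a = Gd⁴/(8D³k) = (77.0×10³)(1.39⁴)/(8·9.7³·2.8) = 14.06 → N_a = 14
Actual rate k = Gd⁴/(8D³·14) = 2.812 N/mm
Working load F = kδ = 2.812·33 = 92.796 N
C = 9.7/1.39 = 6.9784; K_W = (4C−1)/(4C−4)+0.615/C = 1.2136
τ_max = K_W·8FD/(πd³) = 1.2136·853.49 = 1035.8 MPa
τ_max > 777 MPa → exceeds allowable

(a) 14 coils; (b) NO, τ_max = 1040 MPa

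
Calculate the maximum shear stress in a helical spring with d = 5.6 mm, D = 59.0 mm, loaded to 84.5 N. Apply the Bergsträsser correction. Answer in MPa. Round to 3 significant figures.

81.5 MPa

Spring index C = D/d = 59.0/5.6 = 10.5357
K_B = (4C+2)/(4C−3) = 44.143/39.143 = 1.1277
τ₀ = 8FD/(πd³) = 8·84.5·59.0/(π·5.6³) = 39884/551.71 = 72.291 MPa
τ_max = K·τ₀ = 1.1277 × 72.291 = 81.525 MPa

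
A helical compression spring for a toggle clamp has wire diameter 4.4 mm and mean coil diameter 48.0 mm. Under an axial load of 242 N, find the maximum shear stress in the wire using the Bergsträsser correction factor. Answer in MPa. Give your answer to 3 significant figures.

Spring index C = D/d = 48.0/4.4 = 10.9091
K_B = (4C+2)/(4C−3) = 45.636/40.636 = 1.1230
τ₀ = 8FD/(πd³) = 8·242·48.0/(π·4.4³) = 92928/267.61 = 347.25 MPa
τ_max = K·τ₀ = 1.1230 × 347.25 = 389.97 MPa

390 MPa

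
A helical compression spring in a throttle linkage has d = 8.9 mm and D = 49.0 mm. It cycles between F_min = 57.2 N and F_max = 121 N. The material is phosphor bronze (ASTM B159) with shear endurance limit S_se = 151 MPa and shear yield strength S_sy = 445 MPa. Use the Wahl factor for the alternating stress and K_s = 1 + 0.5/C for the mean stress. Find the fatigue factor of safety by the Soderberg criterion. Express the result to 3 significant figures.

11.6

C = D/d = 49.0/8.9 = 5.5056; K_W = (4C−1)/(4C−4)+0.615/C = 1.2782; K_s = 1+0.5/C = 1.0908
F_a = (F_max−F_min)/2 = 31.9 N; F_m = (F_max+F_min)/2 = 89.1 N
τ_a = K_W·8F_aD/(πd³) = 1.2782 × 5.6462 = 7.2168 MPa
τ_m = K_s·8F_mD/(πd³) = 1.0908 × 15.77 = 17.203 MPa
Soderberg: 1/n_f = τ_a/S_se + τ_m/S_sy = 7.2168/151 + 17.203/445 = 0.04779 + 0.03866 = 0.086451
n_f = 1/0.086451 = 11.57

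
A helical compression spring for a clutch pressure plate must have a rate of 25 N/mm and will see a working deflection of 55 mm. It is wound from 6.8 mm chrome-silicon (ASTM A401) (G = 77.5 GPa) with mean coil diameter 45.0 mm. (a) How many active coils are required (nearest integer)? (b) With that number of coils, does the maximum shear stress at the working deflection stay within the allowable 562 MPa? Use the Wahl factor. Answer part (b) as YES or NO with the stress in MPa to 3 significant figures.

N_a = Gd⁴/(8D³k) = (77.5×10³)(6.8⁴)/(8·45.0³·25) = 9.092 → N_a = 9
Actual rate k = Gd⁴/(8D³·9) = 25.256 N/mm
Working load F = kδ = 25.256·55 = 1389.1 N
C = 45.0/6.8 = 6.6176; K_W = (4C−1)/(4C−4)+0.615/C = 1.2264
τ_max = K_W·8FD/(πd³) = 1.2264·506.24 = 620.87 MPa
τ_max > 562 MPa → exceeds allowable

(a) 9 coils; (b) NO, τ_max = 621 MPa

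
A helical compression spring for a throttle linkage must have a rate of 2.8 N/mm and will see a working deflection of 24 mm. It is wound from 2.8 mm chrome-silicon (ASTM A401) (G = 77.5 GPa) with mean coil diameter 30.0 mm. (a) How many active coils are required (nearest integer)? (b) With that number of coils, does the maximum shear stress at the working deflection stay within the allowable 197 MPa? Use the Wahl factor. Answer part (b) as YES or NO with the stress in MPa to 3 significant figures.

(a) 8 coils; (b) NO, τ_max = 261 MPa

N_a = Gd⁴/(8D³k) = (77.5×10³)(2.8⁴)/(8·30.0³·2.8) = 7.876 → N_a = 8
Actual rate k = Gd⁴/(8D³·8) = 2.7567 N/mm
Working load F = kδ = 2.7567·24 = 66.161 N
C = 30.0/2.8 = 10.7143; K_W = (4C−1)/(4C−4)+0.615/C = 1.1346
τ_max = K_W·8FD/(πd³) = 1.1346·230.24 = 261.24 MPa
τ_max > 197 MPa → exceeds allowable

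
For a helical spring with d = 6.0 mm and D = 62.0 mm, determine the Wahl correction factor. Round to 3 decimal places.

C = D/d = 62.0/6.0 = 10.3333
K_W = (4C−1)/(4C−4) + 0.615/C = 40.333/37.333 + 0.0595 = 1.1399

1.140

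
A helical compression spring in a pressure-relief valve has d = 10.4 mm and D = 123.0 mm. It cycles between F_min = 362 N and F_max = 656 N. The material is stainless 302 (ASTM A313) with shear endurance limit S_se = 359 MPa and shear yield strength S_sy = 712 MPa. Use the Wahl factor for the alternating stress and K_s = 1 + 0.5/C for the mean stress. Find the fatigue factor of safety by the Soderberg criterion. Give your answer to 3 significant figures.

C = D/d = 123.0/10.4 = 11.8269; K_W = (4C−1)/(4C−4)+0.615/C = 1.1213; K_s = 1+0.5/C = 1.0423
F_a = (F_max−F_min)/2 = 147 N; F_m = (F_max+F_min)/2 = 509 N
τ_a = K_W·8F_aD/(πd³) = 1.1213 × 40.932 = 45.896 MPa
τ_m = K_s·8F_mD/(πd³) = 1.0423 × 141.73 = 147.72 MPa
Soderberg: 1/n_f = τ_a/S_se + τ_m/S_sy = 45.896/359 + 147.72/712 = 0.12784 + 0.20748 = 0.33532
n_f = 1/0.33532 = 2.982

2.98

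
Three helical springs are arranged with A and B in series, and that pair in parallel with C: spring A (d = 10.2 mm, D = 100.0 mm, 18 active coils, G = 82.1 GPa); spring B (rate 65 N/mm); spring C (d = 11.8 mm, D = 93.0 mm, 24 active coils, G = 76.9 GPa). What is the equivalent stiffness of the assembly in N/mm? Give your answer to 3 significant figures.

k_A = Gd⁴/(8D³N_a) = (82.1×10³)(10.2⁴)/(8·100.0³·18) = 6.1714 N/mm
k_C = Gd⁴/(8D³N_a) = (76.9×10³)(11.8⁴)/(8·93.0³·24) = 9.6539 N/mm
Springs A,B series: k_AB = 1/(1/6.1714+1/65) = 5.6362 N/mm; parallel with C: k_eq = 5.6362+9.6539 = 15.29 N/mm

15.3 N/mm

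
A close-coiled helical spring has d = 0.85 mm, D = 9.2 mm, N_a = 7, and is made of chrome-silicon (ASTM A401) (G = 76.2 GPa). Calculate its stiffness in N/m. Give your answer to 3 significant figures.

912 N/m

k = Gd⁴/(8D³N_a) = (76.2×10³ × 0.85⁴) / (8 × 9.2³ × 7)
  = 39776.9 / 43606.5 = 0.91218 N/mm = 912.18 N/m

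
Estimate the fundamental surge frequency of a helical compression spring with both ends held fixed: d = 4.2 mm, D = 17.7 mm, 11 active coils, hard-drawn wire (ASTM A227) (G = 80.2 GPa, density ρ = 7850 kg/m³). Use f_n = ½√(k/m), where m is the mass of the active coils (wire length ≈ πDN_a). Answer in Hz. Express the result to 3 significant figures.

k = Gd⁴/(8D³N_a) = (80.2×10³)(4.2⁴)/(8·17.7³·11) = 51.141 N/mm = 51141 N/m
Wire length L = πDN_a = π·17.7·11 = 611.67 mm
m = ρ·(πd²/4)·L = 7850 × 13.854×10⁻⁶ m² × 0.61167 m = 0.066523 kg
f_n = ½√(k/m) = 0.5·√(51141/0.066523) = 0.5·√(7.6877e+05) = 438.4 Hz

438 Hz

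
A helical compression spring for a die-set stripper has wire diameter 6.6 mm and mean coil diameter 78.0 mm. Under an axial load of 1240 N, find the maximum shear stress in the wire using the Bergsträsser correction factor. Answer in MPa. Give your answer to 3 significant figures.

953 MPa

Spring index C = D/d = 78.0/6.6 = 11.8182
K_B = (4C+2)/(4C−3) = 49.273/44.273 = 1.1129
τ₀ = 8FD/(πd³) = 8·1240·78.0/(π·6.6³) = 773760/903.2 = 856.69 MPa
τ_max = K·τ₀ = 1.1129 × 856.69 = 953.44 MPa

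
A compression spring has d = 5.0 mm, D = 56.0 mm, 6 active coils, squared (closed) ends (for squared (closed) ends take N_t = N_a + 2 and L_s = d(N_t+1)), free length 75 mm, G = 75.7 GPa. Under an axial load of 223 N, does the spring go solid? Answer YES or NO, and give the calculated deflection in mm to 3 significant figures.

YES, δ = 39.7 mm

k = Gd⁴/(8D³N_a) = (75.7×10³)(5.0⁴)/(8·56.0³·6) = 5.6127 N/mm
N_t = 8; L_s = 5.0·9 = 45 mm; δ_solid = L₀ − L_s = 75 − 45 = 30 mm
δ = F/k = 223/5.6127 = 39.731 mm
δ ≥ δ_solid → spring goes solid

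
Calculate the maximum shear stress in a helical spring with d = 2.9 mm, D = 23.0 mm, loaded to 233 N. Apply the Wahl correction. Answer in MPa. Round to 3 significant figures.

663 MPa

Spring index C = D/d = 23.0/2.9 = 7.9310
K_W = (4C−1)/(4C−4) + 0.615/C = 30.724/27.724 + 0.0775 = 1.1858
τ₀ = 8FD/(πd³) = 8·233·23.0/(π·2.9³) = 42872/76.62 = 559.54 MPa
τ_max = K·τ₀ = 1.1858 × 559.54 = 663.47 MPa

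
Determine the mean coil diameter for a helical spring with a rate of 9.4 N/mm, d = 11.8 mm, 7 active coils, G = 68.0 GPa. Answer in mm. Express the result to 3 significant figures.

136 mm

D = (Gd⁴/(8N_a·k))^(1/3) = (68.0×10³·11.8⁴/(8·7·9.4))^(1/3)
  = (2.5045e+06)^(1/3) = 135.8023 mm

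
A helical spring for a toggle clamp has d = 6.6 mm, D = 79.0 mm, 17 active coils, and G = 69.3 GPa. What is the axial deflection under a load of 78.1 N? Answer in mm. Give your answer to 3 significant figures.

k = Gd⁴/(8D³N_a) = (69.3×10³)(6.6⁴)/(8·79.0³·17) = 1.9611 N/mm
δ = F/k = 78.1 / 1.9611 = 39.826 mm

39.8 mm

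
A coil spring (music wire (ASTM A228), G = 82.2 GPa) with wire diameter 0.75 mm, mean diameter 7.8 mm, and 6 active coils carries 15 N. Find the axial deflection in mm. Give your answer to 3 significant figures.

13.1 mm

k = Gd⁴/(8D³N_a) = (82.2×10³)(0.75⁴)/(8·7.8³·6) = 1.1418 N/mm
δ = F/k = 15 / 1.1418 = 13.137 mm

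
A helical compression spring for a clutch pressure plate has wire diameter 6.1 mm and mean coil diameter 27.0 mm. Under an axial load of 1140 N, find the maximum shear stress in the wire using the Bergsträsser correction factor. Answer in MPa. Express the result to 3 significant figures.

Spring index C = D/d = 27.0/6.1 = 4.4262
K_B = (4C+2)/(4C−3) = 19.705/14.705 = 1.3400
τ₀ = 8FD/(πd³) = 8·1140·27.0/(π·6.1³) = 246240/713.08 = 345.32 MPa
τ_max = K·τ₀ = 1.3400 × 345.32 = 462.73 MPa

463 MPa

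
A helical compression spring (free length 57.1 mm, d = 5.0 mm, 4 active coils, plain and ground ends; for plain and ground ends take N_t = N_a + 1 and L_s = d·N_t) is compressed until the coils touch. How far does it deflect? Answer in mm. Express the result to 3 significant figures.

32.1 mm

N_t = 5; L_s = 5.0·5 = 25 mm
δ_solid = L₀ − L_s = 57.1 − 25 = 32.1 mm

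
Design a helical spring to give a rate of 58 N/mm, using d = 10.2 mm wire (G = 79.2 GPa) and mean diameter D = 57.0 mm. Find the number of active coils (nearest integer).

N_a = Gd⁴/(8D³k) = (79.2×10³ × 10.2⁴)/(8 × 57.0³ × 58)
    = 8.57286e+08 / 8.59296e+07 = 9.977 → 10 coils

10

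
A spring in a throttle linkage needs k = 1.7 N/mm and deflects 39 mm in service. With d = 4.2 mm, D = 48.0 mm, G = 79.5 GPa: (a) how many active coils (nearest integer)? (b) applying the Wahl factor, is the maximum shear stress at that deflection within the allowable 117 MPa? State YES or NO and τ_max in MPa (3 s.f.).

(a) 16 coils; (b) NO, τ_max = 127 MPa

N_a = Gd⁴/(8D³k) = (79.5×10³)(4.2⁴)/(8·48.0³·1.7) = 16.45 → N_a = 16
Actual rate k = Gd⁴/(8D³·16) = 1.7476 N/mm
Working load F = kδ = 1.7476·39 = 68.155 N
C = 48.0/4.2 = 11.4286; K_W = (4C−1)/(4C−4)+0.615/C = 1.1257
τ_max = K_W·8FD/(πd³) = 1.1257·112.44 = 126.58 MPa
τ_max > 117 MPa → exceeds allowable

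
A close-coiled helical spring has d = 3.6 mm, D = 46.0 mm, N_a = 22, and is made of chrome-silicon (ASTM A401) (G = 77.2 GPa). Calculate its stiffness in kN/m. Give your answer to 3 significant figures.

k = Gd⁴/(8D³N_a) = (77.2×10³ × 3.6⁴) / (8 × 46.0³ × 22)
  = 1.29666e+07 / 1.71311e+07 = 0.7569 N/mm

0.757 kN/m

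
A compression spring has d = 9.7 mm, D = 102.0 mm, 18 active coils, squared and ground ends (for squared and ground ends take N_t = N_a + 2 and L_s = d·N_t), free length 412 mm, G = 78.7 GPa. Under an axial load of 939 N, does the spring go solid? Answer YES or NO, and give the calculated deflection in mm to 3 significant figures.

k = Gd⁴/(8D³N_a) = (78.7×10³)(9.7⁴)/(8·102.0³·18) = 4.5593 N/mm
N_t = 20; L_s = 9.7·20 = 194 mm; δ_solid = L₀ − L_s = 412 − 194 = 218 mm
δ = F/k = 939/4.5593 = 205.95 mm
δ < δ_solid → spring does not go solid

NO, δ = 206 mm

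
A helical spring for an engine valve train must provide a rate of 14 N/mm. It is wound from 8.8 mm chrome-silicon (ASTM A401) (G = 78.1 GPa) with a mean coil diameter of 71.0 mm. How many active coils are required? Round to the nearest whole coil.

N_a = Gd⁴/(8D³k) = (78.1×10³ × 8.8⁴)/(8 × 71.0³ × 14)
    = 4.68362e+08 / 4.0086e+07 = 11.68 → 12 coils

12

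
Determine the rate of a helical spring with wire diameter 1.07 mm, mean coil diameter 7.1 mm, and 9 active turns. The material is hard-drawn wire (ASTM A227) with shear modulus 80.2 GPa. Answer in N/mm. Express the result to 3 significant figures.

4.08 N/mm

k = Gd⁴/(8D³N_a) = (80.2×10³ × 1.07⁴) / (8 × 7.1³ × 9)
  = 105126 / 25769.6 = 4.0795 N/mm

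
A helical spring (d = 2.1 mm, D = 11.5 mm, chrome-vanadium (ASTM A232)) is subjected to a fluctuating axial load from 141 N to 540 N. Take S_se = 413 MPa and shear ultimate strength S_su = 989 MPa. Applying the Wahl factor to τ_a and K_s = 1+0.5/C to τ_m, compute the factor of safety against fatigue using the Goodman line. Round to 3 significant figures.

0.318

C = D/d = 11.5/2.1 = 5.4762; K_W = (4C−1)/(4C−4)+0.615/C = 1.2799; K_s = 1+0.5/C = 1.0913
F_a = (F_max−F_min)/2 = 199.5 N; F_m = (F_max+F_min)/2 = 340.5 N
τ_a = K_W·8F_aD/(πd³) = 1.2799 × 630.85 = 807.39 MPa
τ_m = K_s·8F_mD/(πd³) = 1.0913 × 1076.7 = 1175 MPa
Goodman: 1/n_f = τ_a/S_se + τ_m/S_su = 807.39/413 + 1175/989 = 1.95495 + 1.18808 = 3.143
n_f = 1/3.143 = 0.3182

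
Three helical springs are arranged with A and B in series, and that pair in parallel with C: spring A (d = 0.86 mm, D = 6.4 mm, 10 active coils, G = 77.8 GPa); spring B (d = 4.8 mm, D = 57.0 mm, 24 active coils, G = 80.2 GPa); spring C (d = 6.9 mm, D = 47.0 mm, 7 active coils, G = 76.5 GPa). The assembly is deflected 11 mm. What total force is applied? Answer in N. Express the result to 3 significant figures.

336 N

k_A = Gd⁴/(8D³N_a) = (77.8×10³)(0.86⁴)/(8·6.4³·10) = 2.0293 N/mm
k_B = Gd⁴/(8D³N_a) = (80.2×10³)(4.8⁴)/(8·57.0³·24) = 1.1973 N/mm
k_C = Gd⁴/(8D³N_a) = (76.5×10³)(6.9⁴)/(8·47.0³·7) = 29.825 N/mm
Springs A,B series: k_AB = 1/(1/2.0293+1/1.1973) = 0.75303 N/mm; parallel with C: k_eq = 0.75303+29.825 = 30.578 N/mm
F = k_eq·δ = 30.578·11 = 336.36 N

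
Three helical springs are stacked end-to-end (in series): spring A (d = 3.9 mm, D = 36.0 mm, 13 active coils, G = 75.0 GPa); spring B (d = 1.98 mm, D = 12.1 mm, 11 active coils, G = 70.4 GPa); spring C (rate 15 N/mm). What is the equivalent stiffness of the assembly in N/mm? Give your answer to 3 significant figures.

k_A = Gd⁴/(8D³N_a) = (75.0×10³)(3.9⁴)/(8·36.0³·13) = 3.5758 N/mm
k_B = Gd⁴/(8D³N_a) = (70.4×10³)(1.98⁴)/(8·12.1³·11) = 6.9406 N/mm
Series: 1/k_eq = 1/3.5758 + 1/6.9406 + 1/15 = 0.4904; k_eq = 2.0391 N/mm

2.04 N/mm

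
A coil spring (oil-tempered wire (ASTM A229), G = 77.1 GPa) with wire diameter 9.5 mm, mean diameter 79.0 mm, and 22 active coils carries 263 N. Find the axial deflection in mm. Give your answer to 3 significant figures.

k = Gd⁴/(8D³N_a) = (77.1×10³)(9.5⁴)/(8·79.0³·22) = 7.2369 N/mm
δ = F/k = 263 / 7.2369 = 36.341 mm

36.3 mm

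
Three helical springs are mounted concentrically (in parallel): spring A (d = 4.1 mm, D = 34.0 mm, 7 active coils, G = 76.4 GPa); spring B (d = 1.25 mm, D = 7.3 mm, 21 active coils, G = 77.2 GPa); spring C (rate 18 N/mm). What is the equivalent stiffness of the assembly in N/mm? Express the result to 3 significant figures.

k_A = Gd⁴/(8D³N_a) = (76.4×10³)(4.1⁴)/(8·34.0³·7) = 9.8085 N/mm
k_B = Gd⁴/(8D³N_a) = (77.2×10³)(1.25⁴)/(8·7.3³·21) = 2.8839 N/mm
Parallel: k_eq = 9.8085 + 2.8839 + 18 = 30.692 N/mm

30.7 N/mm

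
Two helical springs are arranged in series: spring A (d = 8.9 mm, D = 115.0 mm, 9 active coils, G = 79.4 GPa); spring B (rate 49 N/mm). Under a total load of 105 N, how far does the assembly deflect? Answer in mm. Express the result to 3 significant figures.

k_A = Gd⁴/(8D³N_a) = (79.4×10³)(8.9⁴)/(8·115.0³·9) = 4.5494 N/mm
Series: 1/k_eq = 1/4.5494 + 1/49 = 0.24022; k_eq = 4.1629 N/mm
δ = F/k_eq = 105/4.1629 = 25.223 mm

25.2 mm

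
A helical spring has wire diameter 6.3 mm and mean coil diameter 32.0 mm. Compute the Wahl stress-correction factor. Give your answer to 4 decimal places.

C = D/d = 32.0/6.3 = 5.0794
K_W = (4C−1)/(4C−4) + 0.615/C = 19.317/16.317 + 0.1211 = 1.3049

1.3049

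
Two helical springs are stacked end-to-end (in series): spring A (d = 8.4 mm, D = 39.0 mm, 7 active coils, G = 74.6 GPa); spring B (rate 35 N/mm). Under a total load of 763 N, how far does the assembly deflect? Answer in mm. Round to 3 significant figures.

28.6 mm

k_A = Gd⁴/(8D³N_a) = (74.6×10³)(8.4⁴)/(8·39.0³·7) = 111.81 N/mm
Series: 1/k_eq = 1/111.81 + 1/35 = 0.037515; k_eq = 26.656 N/mm
δ = F/k_eq = 763/26.656 = 28.624 mm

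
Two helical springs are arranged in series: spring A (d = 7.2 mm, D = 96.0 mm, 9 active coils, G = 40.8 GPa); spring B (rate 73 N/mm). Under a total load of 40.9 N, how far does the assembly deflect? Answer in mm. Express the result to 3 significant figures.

24.3 mm

k_A = Gd⁴/(8D³N_a) = (40.8×10³)(7.2⁴)/(8·96.0³·9) = 1.7213 N/mm
Series: 1/k_eq = 1/1.7213 + 1/73 = 0.59467; k_eq = 1.6816 N/mm
δ = F/k_eq = 40.9/1.6816 = 24.322 mm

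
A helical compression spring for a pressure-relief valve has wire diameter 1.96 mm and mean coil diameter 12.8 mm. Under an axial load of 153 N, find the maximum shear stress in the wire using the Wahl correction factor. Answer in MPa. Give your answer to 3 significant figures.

Spring index C = D/d = 12.8/1.96 = 6.5306
K_W = (4C−1)/(4C−4) + 0.615/C = 25.122/22.122 + 0.0942 = 1.2298
τ₀ = 8FD/(πd³) = 8·153·12.8/(π·1.96³) = 15667.2/23.655 = 662.33 MPa
τ_max = K·τ₀ = 1.2298 × 662.33 = 814.52 MPa

815 MPa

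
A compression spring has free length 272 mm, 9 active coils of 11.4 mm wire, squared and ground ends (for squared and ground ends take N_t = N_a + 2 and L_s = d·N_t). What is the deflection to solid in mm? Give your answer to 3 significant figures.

147 mm

N_t = 11; L_s = 11.4·11 = 125.4 mm
δ_solid = L₀ − L_s = 272 − 125.4 = 146.6 mm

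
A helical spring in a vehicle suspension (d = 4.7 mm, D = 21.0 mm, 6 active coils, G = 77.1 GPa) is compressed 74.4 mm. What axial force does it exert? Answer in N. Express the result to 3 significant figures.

k = Gd⁴/(8D³N_a) = (77.1×10³)(4.7⁴)/(8·21.0³·6) = 84.634 N/mm
F = k·δ = 84.634 × 74.4 = 6296.8 N

6300 N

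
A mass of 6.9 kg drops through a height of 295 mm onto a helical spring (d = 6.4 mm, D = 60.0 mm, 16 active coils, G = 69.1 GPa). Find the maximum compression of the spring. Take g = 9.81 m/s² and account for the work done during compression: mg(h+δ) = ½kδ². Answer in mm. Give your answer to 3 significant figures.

115 mm

k = Gd⁴/(8D³N_a) = (69.1×10³)(6.4⁴)/(8·60.0³·16) = 4.1931 N/mm
W = mg = 6.9 × 9.81 = 67.689 N
½kδ² − Wδ − Wh = 0 → δ = (W + √(W² + 2kWh))/k
δ = (67.689 + √(4581.8 + 167457))/4.1931 = (67.689 + 414.78)/4.1931 = 115.06 mm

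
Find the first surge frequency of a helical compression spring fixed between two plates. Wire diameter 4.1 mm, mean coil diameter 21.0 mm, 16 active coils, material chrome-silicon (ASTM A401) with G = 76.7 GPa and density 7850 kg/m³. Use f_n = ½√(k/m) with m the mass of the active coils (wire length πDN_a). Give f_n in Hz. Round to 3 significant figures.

k = Gd⁴/(8D³N_a) = (76.7×10³)(4.1⁴)/(8·21.0³·16) = 18.284 N/mm = 18284 N/m
Wire length L = πDN_a = π·21.0·16 = 1055.6 mm
m = ρ·(πd²/4)·L = 7850 × 13.203×10⁻⁶ m² × 1.0556 m = 0.1094 kg
f_n = ½√(k/m) = 0.5·√(18284/0.1094) = 0.5·√(1.6713e+05) = 204.41 Hz

204 Hz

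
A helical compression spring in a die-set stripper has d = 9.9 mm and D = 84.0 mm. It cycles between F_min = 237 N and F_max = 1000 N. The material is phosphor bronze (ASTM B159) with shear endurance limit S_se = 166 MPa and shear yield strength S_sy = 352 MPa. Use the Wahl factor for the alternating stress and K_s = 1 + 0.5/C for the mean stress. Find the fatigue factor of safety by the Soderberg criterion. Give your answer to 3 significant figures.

C = D/d = 84.0/9.9 = 8.4848; K_W = (4C−1)/(4C−4)+0.615/C = 1.1727; K_s = 1+0.5/C = 1.0589
F_a = (F_max−F_min)/2 = 381.5 N; F_m = (F_max+F_min)/2 = 618.5 N
τ_a = K_W·8F_aD/(πd³) = 1.1727 × 84.102 = 98.626 MPa
τ_m = K_s·8F_mD/(πd³) = 1.0589 × 136.35 = 144.38 MPa
Soderberg: 1/n_f = τ_a/S_se + τ_m/S_sy = 98.626/166 + 144.38/352 = 0.59413 + 0.41018 = 1.0043
n_f = 1/1.0043 = 0.9957

0.996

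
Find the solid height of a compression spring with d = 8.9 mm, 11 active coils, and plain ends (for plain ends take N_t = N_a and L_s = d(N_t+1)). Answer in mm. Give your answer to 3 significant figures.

plain ends: N_t = N_a = 11
L_s = d·(N_t+1) = 8.9 × 12 = 106.8 mm

107 mm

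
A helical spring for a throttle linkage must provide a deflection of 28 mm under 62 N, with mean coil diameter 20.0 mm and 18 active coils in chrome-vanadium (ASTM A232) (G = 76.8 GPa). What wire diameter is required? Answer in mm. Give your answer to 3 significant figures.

Required rate k = F/δ = 62/28 = 2.2143 N/mm
d = (8D³N_a·k / G)^(1/4) = (8·20.0³·18·2.2143 / (76.8×10³))^0.25
  = (33.214)^0.25 = 2.4007 mm

2.40 mm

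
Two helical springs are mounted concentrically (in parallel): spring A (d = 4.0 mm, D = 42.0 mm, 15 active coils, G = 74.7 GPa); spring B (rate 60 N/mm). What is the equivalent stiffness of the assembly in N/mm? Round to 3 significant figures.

62.2 N/mm

k_A = Gd⁴/(8D³N_a) = (74.7×10³)(4.0⁴)/(8·42.0³·15) = 2.151 N/mm
Parallel: k_eq = 2.151 + 60 = 62.151 N/mm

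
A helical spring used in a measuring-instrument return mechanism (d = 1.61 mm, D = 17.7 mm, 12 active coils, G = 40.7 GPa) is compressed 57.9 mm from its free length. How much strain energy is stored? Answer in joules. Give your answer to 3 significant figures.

0.861 J

k = Gd⁴/(8D³N_a) = (40.7×10³)(1.61⁴)/(8·17.7³·12) = 0.5137 N/mm
U = ½kδ² = 0.5 × 0.5137 × 57.9² = 861.06 N·mm = 0.86106 J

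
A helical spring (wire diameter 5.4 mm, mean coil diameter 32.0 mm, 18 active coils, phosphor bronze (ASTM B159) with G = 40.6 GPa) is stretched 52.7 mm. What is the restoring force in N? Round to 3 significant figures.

386 N

k = Gd⁴/(8D³N_a) = (40.6×10³)(5.4⁴)/(8·32.0³·18) = 7.3163 N/mm
F = k·δ = 7.3163 × 52.7 = 385.57 N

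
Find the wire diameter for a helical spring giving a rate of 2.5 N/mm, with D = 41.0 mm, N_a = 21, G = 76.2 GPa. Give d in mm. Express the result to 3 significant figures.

d = (8D³N_a·k / G)^(1/4) = (8·41.0³·21·2.5 / (76.2×10³))^0.25
  = (379.88)^0.25 = 4.4148 mm

4.41 mm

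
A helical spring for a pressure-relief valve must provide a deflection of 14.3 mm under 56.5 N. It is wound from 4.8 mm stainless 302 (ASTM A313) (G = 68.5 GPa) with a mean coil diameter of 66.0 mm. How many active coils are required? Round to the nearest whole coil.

Required rate k = F/δ = 56.5/14.3 = 3.951 N/mm
N_a = Gd⁴/(8D³k) = (68.5×10³ × 4.8⁴)/(8 × 66.0³ × 3.951)
    = 3.63626e+07 / 9.08729e+06 = 4.001 → 4 coils

4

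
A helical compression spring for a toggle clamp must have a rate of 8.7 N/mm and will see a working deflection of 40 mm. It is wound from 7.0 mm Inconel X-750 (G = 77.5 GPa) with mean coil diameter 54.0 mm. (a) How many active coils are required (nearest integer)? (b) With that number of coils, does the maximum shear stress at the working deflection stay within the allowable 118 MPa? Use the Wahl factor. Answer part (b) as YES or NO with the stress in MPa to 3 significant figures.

(a) 17 coils; (b) NO, τ_max = 166 MPa

N_a = Gd⁴/(8D³k) = (77.5×10³)(7.0⁴)/(8·54.0³·8.7) = 16.98 → N_a = 17
Actual rate k = Gd⁴/(8D³·17) = 8.6891 N/mm
Working load F = kδ = 8.6891·40 = 347.56 N
C = 54.0/7.0 = 7.7143; K_W = (4C−1)/(4C−4)+0.615/C = 1.1914
τ_max = K_W·8FD/(πd³) = 1.1914·139.34 = 166.01 MPa
τ_max > 118 MPa → exceeds allowable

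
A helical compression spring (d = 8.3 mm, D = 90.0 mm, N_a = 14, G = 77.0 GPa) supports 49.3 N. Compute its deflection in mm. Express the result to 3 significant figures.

11.0 mm

k = Gd⁴/(8D³N_a) = (77.0×10³)(8.3⁴)/(8·90.0³·14) = 4.4757 N/mm
δ = F/k = 49.3 / 4.4757 = 11.015 mm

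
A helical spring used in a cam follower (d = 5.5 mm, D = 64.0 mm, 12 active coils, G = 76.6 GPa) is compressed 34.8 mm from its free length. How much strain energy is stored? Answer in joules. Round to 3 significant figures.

k = Gd⁴/(8D³N_a) = (76.6×10³)(5.5⁴)/(8·64.0³·12) = 2.7853 N/mm
U = ½kδ² = 0.5 × 2.7853 × 34.8² = 1686.5 N·mm = 1.6865 J

1.69 J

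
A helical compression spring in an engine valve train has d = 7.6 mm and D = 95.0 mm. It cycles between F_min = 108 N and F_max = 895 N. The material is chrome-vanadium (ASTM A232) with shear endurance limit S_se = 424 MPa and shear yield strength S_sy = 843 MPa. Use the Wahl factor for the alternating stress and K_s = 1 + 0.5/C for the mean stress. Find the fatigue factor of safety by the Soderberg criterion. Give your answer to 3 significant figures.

C = D/d = 95.0/7.6 = 12.5000; K_W = (4C−1)/(4C−4)+0.615/C = 1.1144; K_s = 1+0.5/C = 1.0400
F_a = (F_max−F_min)/2 = 393.5 N; F_m = (F_max+F_min)/2 = 501.5 N
τ_a = K_W·8F_aD/(πd³) = 1.1144 × 216.85 = 241.67 MPa
τ_m = K_s·8F_mD/(πd³) = 1.0400 × 276.37 = 287.43 MPa
Soderberg: 1/n_f = τ_a/S_se + τ_m/S_sy = 241.67/424 + 287.43/843 = 0.56997 + 0.34096 = 0.91092
n_f = 1/0.91092 = 1.098

1.10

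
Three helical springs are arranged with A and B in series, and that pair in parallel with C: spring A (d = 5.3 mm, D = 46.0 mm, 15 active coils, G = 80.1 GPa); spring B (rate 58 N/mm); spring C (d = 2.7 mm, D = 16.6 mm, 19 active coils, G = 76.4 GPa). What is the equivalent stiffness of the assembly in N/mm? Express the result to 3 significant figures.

10.8 N/mm

k_A = Gd⁴/(8D³N_a) = (80.1×10³)(5.3⁴)/(8·46.0³·15) = 5.411 N/mm
k_C = Gd⁴/(8D³N_a) = (76.4×10³)(2.7⁴)/(8·16.6³·19) = 5.8396 N/mm
Springs A,B series: k_AB = 1/(1/5.411+1/58) = 4.9493 N/mm; parallel with C: k_eq = 4.9493+5.8396 = 10.789 N/mm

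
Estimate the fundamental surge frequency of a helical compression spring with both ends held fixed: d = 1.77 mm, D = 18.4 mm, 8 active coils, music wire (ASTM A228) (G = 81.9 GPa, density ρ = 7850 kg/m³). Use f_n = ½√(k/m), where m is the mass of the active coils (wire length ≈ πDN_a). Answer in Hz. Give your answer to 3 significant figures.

k = Gd⁴/(8D³N_a) = (81.9×10³)(1.77⁴)/(8·18.4³·8) = 2.0162 N/mm = 2016.2 N/m
Wire length L = πDN_a = π·18.4·8 = 462.44 mm
m = ρ·(πd²/4)·L = 7850 × 2.4606×10⁻⁶ m² × 0.46244 m = 0.0089323 kg
f_n = ½√(k/m) = 0.5·√(2016.2/0.0089323) = 0.5·√(2.2573e+05) = 237.55 Hz

238 Hz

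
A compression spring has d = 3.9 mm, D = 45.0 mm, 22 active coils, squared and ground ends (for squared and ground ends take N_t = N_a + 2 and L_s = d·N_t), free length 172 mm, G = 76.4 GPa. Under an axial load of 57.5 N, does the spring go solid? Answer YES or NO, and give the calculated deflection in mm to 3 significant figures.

k = Gd⁴/(8D³N_a) = (76.4×10³)(3.9⁴)/(8·45.0³·22) = 1.1021 N/mm
N_t = 24; L_s = 3.9·24 = 93.6 mm; δ_solid = L₀ − L_s = 172 − 93.6 = 78.4 mm
δ = F/k = 57.5/1.1021 = 52.175 mm
δ < δ_solid → spring does not go solid

NO, δ = 52.2 mm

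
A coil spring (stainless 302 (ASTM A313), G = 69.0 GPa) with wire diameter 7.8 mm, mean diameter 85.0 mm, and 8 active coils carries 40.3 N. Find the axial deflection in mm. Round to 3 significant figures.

6.20 mm

k = Gd⁴/(8D³N_a) = (69.0×10³)(7.8⁴)/(8·85.0³·8) = 6.4982 N/mm
δ = F/k = 40.3 / 6.4982 = 6.2018 mm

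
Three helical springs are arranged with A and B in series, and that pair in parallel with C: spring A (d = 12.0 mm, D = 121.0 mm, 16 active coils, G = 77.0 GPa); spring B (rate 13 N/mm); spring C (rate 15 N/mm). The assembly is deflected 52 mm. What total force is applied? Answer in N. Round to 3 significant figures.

k_A = Gd⁴/(8D³N_a) = (77.0×10³)(12.0⁴)/(8·121.0³·16) = 7.0412 N/mm
Springs A,B series: k_AB = 1/(1/7.0412+1/13) = 4.5674 N/mm; parallel with C: k_eq = 4.5674+15 = 19.567 N/mm
F = k_eq·δ = 19.567·52 = 1017.5 N

1020 N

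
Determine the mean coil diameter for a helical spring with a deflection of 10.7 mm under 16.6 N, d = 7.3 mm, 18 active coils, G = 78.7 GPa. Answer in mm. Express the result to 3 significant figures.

100 mm

Required rate k = F/δ = 16.6/10.7 = 1.5514 N/mm
D = (Gd⁴/(8N_a·k))^(1/3) = (78.7×10³·7.3⁴/(8·18·1.5514))^(1/3)
  = (1.00041e+06)^(1/3) = 100.0138 mm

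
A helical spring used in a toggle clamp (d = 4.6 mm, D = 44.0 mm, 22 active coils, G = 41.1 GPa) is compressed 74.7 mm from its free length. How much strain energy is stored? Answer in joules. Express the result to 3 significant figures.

3.42 J

k = Gd⁴/(8D³N_a) = (41.1×10³)(4.6⁴)/(8·44.0³·22) = 1.2274 N/mm
U = ½kδ² = 0.5 × 1.2274 × 74.7² = 3424.6 N·mm = 3.4246 J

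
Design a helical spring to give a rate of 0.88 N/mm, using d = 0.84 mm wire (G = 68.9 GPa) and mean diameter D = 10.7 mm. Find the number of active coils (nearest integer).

N_a = Gd⁴/(8D³k) = (68.9×10³ × 0.84⁴)/(8 × 10.7³ × 0.88)
    = 34303.3 / 8624.3 = 3.978 → 4 coils

4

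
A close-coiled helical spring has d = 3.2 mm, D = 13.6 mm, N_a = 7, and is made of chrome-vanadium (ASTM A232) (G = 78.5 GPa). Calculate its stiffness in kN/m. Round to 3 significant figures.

58.4 kN/m

k = Gd⁴/(8D³N_a) = (78.5×10³ × 3.2⁴) / (8 × 13.6³ × 7)
  = 8.23132e+06 / 140866 = 58.434 N/mm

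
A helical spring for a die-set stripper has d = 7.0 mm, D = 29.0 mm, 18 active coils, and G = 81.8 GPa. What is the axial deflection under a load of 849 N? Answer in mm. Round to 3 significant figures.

15.2 mm

k = Gd⁴/(8D³N_a) = (81.8×10³)(7.0⁴)/(8·29.0³·18) = 55.923 N/mm
δ = F/k = 849 / 55.923 = 15.182 mm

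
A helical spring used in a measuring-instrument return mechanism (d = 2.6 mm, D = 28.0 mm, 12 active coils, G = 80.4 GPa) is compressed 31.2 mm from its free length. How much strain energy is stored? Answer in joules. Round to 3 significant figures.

k = Gd⁴/(8D³N_a) = (80.4×10³)(2.6⁴)/(8·28.0³·12) = 1.7434 N/mm
U = ½kδ² = 0.5 × 1.7434 × 31.2² = 848.56 N·mm = 0.84856 J

0.849 J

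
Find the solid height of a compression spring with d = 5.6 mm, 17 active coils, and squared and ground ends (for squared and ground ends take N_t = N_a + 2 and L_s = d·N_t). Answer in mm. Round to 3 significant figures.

squared and ground ends: N_t = N_a + 2 = 17 + 2 = 19
L_s = d·N_t = 5.6 × 19 = 106.4 mm

106 mm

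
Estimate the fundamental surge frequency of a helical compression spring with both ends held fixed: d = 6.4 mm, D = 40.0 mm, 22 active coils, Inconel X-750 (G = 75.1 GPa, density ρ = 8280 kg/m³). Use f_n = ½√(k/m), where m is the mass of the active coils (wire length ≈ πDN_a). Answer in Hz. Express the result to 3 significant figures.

61.6 Hz

k = Gd⁴/(8D³N_a) = (75.1×10³)(6.4⁴)/(8·40.0³·22) = 11.186 N/mm = 11186 N/m
Wire length L = πDN_a = π·40.0·22 = 2764.6 mm
m = ρ·(πd²/4)·L = 8280 × 32.17×10⁻⁶ m² × 2.7646 m = 0.7364 kg
f_n = ½√(k/m) = 0.5·√(11186/0.7364) = 0.5·√(15190) = 61.624 Hz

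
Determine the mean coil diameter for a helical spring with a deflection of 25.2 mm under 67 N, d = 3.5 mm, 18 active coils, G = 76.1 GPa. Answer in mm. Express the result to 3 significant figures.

31.0 mm

Required rate k = F/δ = 67/25.2 = 2.6587 N/mm
D = (Gd⁴/(8N_a·k))^(1/3) = (76.1×10³·3.5⁴/(8·18·2.6587))^(1/3)
  = (29827.7)^(1/3) = 31.0127 mm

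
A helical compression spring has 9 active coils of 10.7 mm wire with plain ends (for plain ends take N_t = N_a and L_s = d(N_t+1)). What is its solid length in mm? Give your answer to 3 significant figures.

plain ends: N_t = N_a = 9
L_s = d·(N_t+1) = 10.7 × 10 = 107 mm

107 mm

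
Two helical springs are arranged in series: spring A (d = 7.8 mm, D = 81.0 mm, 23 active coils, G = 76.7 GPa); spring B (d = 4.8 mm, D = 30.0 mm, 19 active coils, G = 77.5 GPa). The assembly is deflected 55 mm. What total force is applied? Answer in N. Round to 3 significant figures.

124 N

k_A = Gd⁴/(8D³N_a) = (76.7×10³)(7.8⁴)/(8·81.0³·23) = 2.9034 N/mm
k_B = Gd⁴/(8D³N_a) = (77.5×10³)(4.8⁴)/(8·30.0³·19) = 10.024 N/mm
Series: 1/k_eq = 1/2.9034 + 1/10.024 = 0.44418; k_eq = 2.2513 N/mm
F = k_eq·δ = 2.2513·55 = 123.82 N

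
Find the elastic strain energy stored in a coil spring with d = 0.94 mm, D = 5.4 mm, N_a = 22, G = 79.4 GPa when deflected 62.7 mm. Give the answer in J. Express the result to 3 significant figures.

k = Gd⁴/(8D³N_a) = (79.4×10³)(0.94⁴)/(8·5.4³·22) = 2.2369 N/mm
U = ½kδ² = 0.5 × 2.2369 × 62.7² = 4396.9 N·mm = 4.3969 J

4.40 J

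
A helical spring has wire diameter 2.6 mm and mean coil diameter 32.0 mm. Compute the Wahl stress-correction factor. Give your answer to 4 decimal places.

C = D/d = 32.0/2.6 = 12.3077
K_W = (4C−1)/(4C−4) + 0.615/C = 48.231/45.231 + 0.0500 = 1.1163

1.1163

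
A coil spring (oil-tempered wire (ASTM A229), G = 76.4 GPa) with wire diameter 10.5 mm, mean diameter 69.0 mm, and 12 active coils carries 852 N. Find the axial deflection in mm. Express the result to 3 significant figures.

28.9 mm

k = Gd⁴/(8D³N_a) = (76.4×10³)(10.5⁴)/(8·69.0³·12) = 29.446 N/mm
δ = F/k = 852 / 29.446 = 28.934 mm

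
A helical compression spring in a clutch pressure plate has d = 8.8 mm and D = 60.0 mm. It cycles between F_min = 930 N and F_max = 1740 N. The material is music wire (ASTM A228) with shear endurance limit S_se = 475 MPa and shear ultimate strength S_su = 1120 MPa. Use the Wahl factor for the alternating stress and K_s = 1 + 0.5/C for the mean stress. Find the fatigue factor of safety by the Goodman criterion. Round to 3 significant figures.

C = D/d = 60.0/8.8 = 6.8182; K_W = (4C−1)/(4C−4)+0.615/C = 1.2191; K_s = 1+0.5/C = 1.0733
F_a = (F_max−F_min)/2 = 405 N; F_m = (F_max+F_min)/2 = 1335 N
τ_a = K_W·8F_aD/(πd³) = 1.2191 × 90.803 = 110.7 MPa
τ_m = K_s·8F_mD/(πd³) = 1.0733 × 299.31 = 321.26 MPa
Goodman: 1/n_f = τ_a/S_se + τ_m/S_su = 110.7/475 + 321.26/1120 = 0.23305 + 0.28684 = 0.51989
n_f = 1/0.51989 = 1.923

1.92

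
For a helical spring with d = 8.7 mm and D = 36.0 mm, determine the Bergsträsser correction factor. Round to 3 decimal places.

C = D/d = 36.0/8.7 = 4.1379
K_B = (4C+2)/(4C−3) = 18.552/13.552 = 1.3690

1.369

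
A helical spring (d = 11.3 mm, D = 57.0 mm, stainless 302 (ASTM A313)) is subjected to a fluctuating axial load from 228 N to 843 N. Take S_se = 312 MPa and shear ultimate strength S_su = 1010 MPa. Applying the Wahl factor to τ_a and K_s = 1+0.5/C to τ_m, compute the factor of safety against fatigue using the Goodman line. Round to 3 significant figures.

5.31

C = D/d = 57.0/11.3 = 5.0442; K_W = (4C−1)/(4C−4)+0.615/C = 1.3074; K_s = 1+0.5/C = 1.0991
F_a = (F_max−F_min)/2 = 307.5 N; F_m = (F_max+F_min)/2 = 535.5 N
τ_a = K_W·8F_aD/(πd³) = 1.3074 × 30.933 = 40.441 MPa
τ_m = K_s·8F_mD/(πd³) = 1.0991 × 53.869 = 59.209 MPa
Goodman: 1/n_f = τ_a/S_se + τ_m/S_su = 40.441/312 + 59.209/1010 = 0.12962 + 0.05862 = 0.18824
n_f = 1/0.18824 = 5.312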